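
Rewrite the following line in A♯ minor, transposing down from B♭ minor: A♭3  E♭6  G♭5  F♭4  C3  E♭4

B♭ minor to A♯ minor down is a diminished second, so every note moves down by that interval.
Ab3 → G#3
Eb6 → D#6
Gb5 → F#5
Fb4 → E4
C3 → B#2
Eb4 → D#4

G#3 D#6 F#5 E4 B#2 D#4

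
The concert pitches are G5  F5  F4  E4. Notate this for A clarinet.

Bb5 Ab5 Ab4 G4

Written C4 sounds as A3 on the A clarinet, so concert pitches are written a minor third up.
G5 becomes Bb5
F5 becomes Ab5
F4 becomes Ab4
E4 becomes G4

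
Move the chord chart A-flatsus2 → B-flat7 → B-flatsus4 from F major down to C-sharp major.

F major down to C-sharp major is a diminished fourth; each chord root moves by that interval while the quality stays the same.
A-flatsus2: root A-flat down a diminished fourth → E, giving Esus2.
B-flat7: root B-flat down a diminished fourth → F#, giving F#7.
B-flatsus4: root B-flat down a diminished fourth → F#, giving F#sus4.

Esus2 F#7 F#sus4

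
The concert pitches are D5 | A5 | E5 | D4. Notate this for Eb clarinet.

B4 F#5 C#5 B3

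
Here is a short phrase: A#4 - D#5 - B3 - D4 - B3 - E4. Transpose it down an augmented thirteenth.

C3 F3 Db2 Fb2 Db2 Gb2

A#4 → C3
D#5 → F3
B3 → Db2
D4 → Fb2
B3 → Db2
E4 → Gb2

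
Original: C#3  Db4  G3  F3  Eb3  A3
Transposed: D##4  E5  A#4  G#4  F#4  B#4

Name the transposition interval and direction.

up an augmented ninth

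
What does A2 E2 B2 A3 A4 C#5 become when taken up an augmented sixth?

F##3 C##3 G##3 F##4 F##5 A##5

An augmented sixth up from A2 gives F##3.
E2 up an augmented sixth is C##3.
An augmented sixth up from B2 gives G##3.
An augmented sixth up from A3 gives F##4.
A4 up an augmented sixth is F##5.
C#5: a sixth up reaches A, and 10 semitones makes it A##5.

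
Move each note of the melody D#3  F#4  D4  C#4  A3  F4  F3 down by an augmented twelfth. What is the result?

G1 Bb2 Gb2 F2 Db2 Bbb2 Bbb1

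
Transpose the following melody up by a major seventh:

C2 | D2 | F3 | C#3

B2 C#3 E4 B#3

A major seventh up from C2 gives B2.
D2 up a major seventh is C#3.
F3: a seventh up reaches E, and 11 semitones makes it E4.
C#3: a seventh up reaches B, and 11 semitones makes it B#3.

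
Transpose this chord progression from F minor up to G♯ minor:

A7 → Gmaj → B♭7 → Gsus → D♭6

B#7 A#maj C#7 A#sus E6

F minor up to G♯ minor is an augmented second; each chord root moves by that interval while the quality stays the same.
A7: root A up an augmented second → B#, giving B#7.
Gmaj: root G up an augmented second → A#, giving A#maj.
B♭7: root B♭ up an augmented second → C#, giving C#7.
Gsus: root G up an augmented second → A#, giving A#sus.
D♭6: root D♭ up an augmented second → E, giving E6.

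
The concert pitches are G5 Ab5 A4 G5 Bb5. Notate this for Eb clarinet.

E5 F5 F#4 E5 G5

Written C4 sounds as Eb4 on the Eb clarinet, so concert pitches are written a minor third down.
G5 -> E5
Ab5 -> F5
A4 -> F#4
G5 -> E5
Bb5 -> G5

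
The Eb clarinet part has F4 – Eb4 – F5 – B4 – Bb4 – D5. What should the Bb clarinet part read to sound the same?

First find concert pitch: the Eb clarinet sounds a minor third above written, so F4 Eb4 F5 B4 Bb4 D5 sounds Ab4 Gb4 Ab5 D5 Db5 F5.
Then write for Bb clarinet: it sounds a major second below written, so the part must be a major second above concert.
Ab4 → Bb4
Gb4 → Ab4
Ab5 → Bb5
D5 → E5
Db5 → Eb5
F5 → G5

Bb4 Ab4 Bb5 E5 Eb5 G5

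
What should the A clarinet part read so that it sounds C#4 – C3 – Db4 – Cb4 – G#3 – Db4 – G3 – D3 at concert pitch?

E4 Eb3 Fb4 Ebb4 B3 Fb4 Bb3 F3

The A clarinet sounds a minor third below written, so the written part must be a minor third above concert — transpose each note up.
C#4 to E4
C3 to Eb3
Db4 to Fb4
Cb4 to Ebb4
G#3 to B3
Db4 to Fb4
G3 to Bb3
D3 to F3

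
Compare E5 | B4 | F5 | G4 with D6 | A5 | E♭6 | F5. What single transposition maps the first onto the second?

up a minor seventh

Take the first pair: E5 → D6. E to D spans 7 letter names, so the interval is some kind of seventh.
E5 to D6 is 10 semitones, which makes it a minor seventh; the second version is higher, so the direction is up.
Checking another pair — G4 → F5 — gives the same interval.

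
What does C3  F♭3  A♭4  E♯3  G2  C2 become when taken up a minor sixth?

Ab3 Dbb4 Fb5 C#4 Eb3 Ab2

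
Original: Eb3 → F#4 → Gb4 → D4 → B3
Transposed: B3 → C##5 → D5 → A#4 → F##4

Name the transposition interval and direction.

up an augmented fifth

Take the first pair: Eb3 → B3. E to B spans 5 letter names, so the interval is some kind of fifth.
Eb3 to B3 is 8 semitones, which makes it an augmented fifth; the second version is higher, so the direction is up.
Checking another pair — B3 → F##4 — gives the same interval.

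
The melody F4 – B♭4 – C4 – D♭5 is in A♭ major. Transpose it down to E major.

C#4 F#4 G#3 A4

From A♭ down to E is a diminished fourth; apply that to each pitch.
F4 becomes C#4
Bb4 becomes F#4
C4 becomes G#3
Db5 becomes A4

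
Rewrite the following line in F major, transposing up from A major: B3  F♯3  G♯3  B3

G4 D4 E4 G4

From A up to F is a minor sixth; apply that to each pitch.
B3 -> G4
F#3 -> D4
G#3 -> E4
B3 -> G4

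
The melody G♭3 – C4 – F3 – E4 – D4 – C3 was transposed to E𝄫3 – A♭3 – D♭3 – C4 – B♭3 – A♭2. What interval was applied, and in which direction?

Take the first pair: Gb3 → Ebb3. G to E spans 3 letter names, so the interval is some kind of third.
Ebb3 to Gb3 is 4 semitones, which makes it a major third; the second version is lower, so the direction is down.
Checking another pair — C3 → Ab2 — gives the same interval.

down a major third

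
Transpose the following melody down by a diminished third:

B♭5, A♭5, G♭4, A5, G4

G#5 F#5 E4 F##5 E#4

Bb5 → G#5
Ab5 → F#5
Gb4 → E4
A5 → F##5
G4 → E#4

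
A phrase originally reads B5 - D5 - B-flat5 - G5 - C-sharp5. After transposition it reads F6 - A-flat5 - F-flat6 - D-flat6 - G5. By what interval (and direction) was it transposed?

Take the first pair: B5 → F6. B to F spans 5 letter names, so the interval is some kind of fifth.
B5 to F6 is 6 semitones, which makes it a diminished fifth; the second version is higher, so the direction is up.
Checking another pair — C#5 → G5 — gives the same interval.

up a diminished fifth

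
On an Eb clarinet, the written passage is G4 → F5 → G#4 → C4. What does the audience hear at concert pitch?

Bb4 Ab5 B4 Eb4

The Eb clarinet sounds a minor third above written, so transpose each written note up a minor third.
G4 becomes Bb4
F5 becomes Ab5
G#4 becomes B4
C4 becomes Eb4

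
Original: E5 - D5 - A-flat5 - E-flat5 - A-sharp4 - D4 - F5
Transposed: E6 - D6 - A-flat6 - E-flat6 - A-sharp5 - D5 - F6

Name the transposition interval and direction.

Take the first pair: E5 → E6. E to E spans 8 letter names, so the interval is some kind of octave.
E5 to E6 is 12 semitones, which makes it a perfect octave; the second version is higher, so the direction is up.
Checking another pair — F5 → F6 — gives the same interval.

up a perfect octave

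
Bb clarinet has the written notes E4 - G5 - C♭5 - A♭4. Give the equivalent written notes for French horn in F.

A4 C6 Fb5 Db5

First find concert pitch: the Bb clarinet sounds a major second below written, so E4 G5 C♭5 A♭4 sounds D4 F5 Bbb4 Gb4.
Then write for French horn in F: it sounds a perfect fifth below written, so the part must be a perfect fifth above concert.
D4 → A4
F5 → C6
Bbb4 → Fb5
Gb4 → Db5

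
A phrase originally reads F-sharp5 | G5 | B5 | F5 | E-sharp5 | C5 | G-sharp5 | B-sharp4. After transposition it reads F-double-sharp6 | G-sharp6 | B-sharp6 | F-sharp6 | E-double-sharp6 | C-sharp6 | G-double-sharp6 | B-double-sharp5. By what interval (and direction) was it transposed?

up an augmented octave

From F#5 to F##6 is 8 letter names — an octave of some quality.
F#5 to F##6 is 13 semitones, which makes it an augmented octave; the second version is higher, so the direction is up.
Checking another pair — B#4 → B##5 — gives the same interval.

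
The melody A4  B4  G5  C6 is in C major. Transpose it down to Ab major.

F4 G4 Eb5 Ab5

C major to Ab major down is a major third, so every note moves down by that interval.
A4 -> F4
B4 -> G4
G5 -> Eb5
C6 -> Ab5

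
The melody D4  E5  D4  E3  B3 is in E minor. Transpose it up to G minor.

F4 G5 F4 G3 D4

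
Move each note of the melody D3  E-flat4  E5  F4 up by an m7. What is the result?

C4 Db5 D6 Eb5

D3 → C4
Eb4 → Db5
E5 → D6
F4 → Eb5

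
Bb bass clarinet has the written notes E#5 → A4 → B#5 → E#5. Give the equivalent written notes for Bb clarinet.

E#4 A3 B#4 E#4

First find concert pitch: the Bb bass clarinet sounds a major ninth below written, so E#5 A4 B#5 E#5 sounds D#4 G3 A#4 D#4.
Then write for Bb clarinet: it sounds a major second below written, so the part must be a major second above concert.
D#4 → E#4
G3 → A3
A#4 → B#4
D#4 → E#4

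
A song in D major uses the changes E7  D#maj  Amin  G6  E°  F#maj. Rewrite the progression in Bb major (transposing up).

C7 Bmaj Fmin Eb6 C° Dmaj

D major up to Bb major is a minor sixth; each chord root moves by that interval while the quality stays the same.
E7: root E up a minor sixth → C, giving C7.
D#maj: root D# up a minor sixth → B, giving Bmaj.
Amin: root A up a minor sixth → F, giving Fmin.
G6: root G up a minor sixth → Eb, giving Eb6.
E°: root E up a minor sixth → C, giving C°.
F#maj: root F# up a minor sixth → D, giving Dmaj.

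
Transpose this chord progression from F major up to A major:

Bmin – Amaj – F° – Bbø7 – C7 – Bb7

F major up to A major is a major third; each chord root moves by that interval while the quality stays the same.
Bmin: root B up a major third → D#, giving D#min.
Amaj: root A up a major third → C#, giving C#maj.
F°: root F up a major third → A, giving A°.
Bbø7: root Bb up a major third → D, giving Dø7.
C7: root C up a major third → E, giving E7.
Bb7: root Bb up a major third → D, giving D7.

D#min C#maj A° Dø7 E7 D7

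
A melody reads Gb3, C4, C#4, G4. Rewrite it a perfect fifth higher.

Db4 G4 G#4 D5

Gb3 to Db4
C4 to G4
C#4 to G#4
G4 to D5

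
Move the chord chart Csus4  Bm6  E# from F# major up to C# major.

Gsus4 F#m6 B#

F# major up to C# major is a perfect fifth; each chord root moves by that interval while the quality stays the same.
Csus4: root C up a perfect fifth → G, giving Gsus4.
Bm6: root B up a perfect fifth → F#, giving F#m6.
E#: root E# up a perfect fifth → B#, giving B#.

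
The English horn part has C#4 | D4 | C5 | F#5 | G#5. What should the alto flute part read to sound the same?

B3 C4 Bb4 E5 F#5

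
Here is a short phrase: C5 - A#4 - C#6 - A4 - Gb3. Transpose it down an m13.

E3 C##3 E#4 C#3 Bb1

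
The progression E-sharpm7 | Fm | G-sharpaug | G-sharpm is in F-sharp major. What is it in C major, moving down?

Bm7 Cbm Daug Dm

F-sharp major down to C major is an augmented fourth; each chord root moves by that interval while the quality stays the same.
E-sharpm7: root E-sharp down an augmented fourth → B, giving Bm7.
Fm: root F down an augmented fourth → Cb, giving Cbm.
G-sharpaug: root G-sharp down an augmented fourth → D, giving Daug.
G-sharpm: root G-sharp down an augmented fourth → D, giving Dm.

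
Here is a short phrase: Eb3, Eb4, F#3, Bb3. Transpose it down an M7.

Fb2 Fb3 G2 Cb3

Eb3 gives Fb2
Eb4 gives Fb3
F#3 gives G2
Bb3 gives Cb3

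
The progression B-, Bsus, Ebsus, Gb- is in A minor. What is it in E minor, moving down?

A minor down to E minor is a perfect fourth; each chord root moves by that interval while the quality stays the same.
B-: root B down a perfect fourth → F#, giving F#-.
Bsus: root B down a perfect fourth → F#, giving F#sus.
Ebsus: root Eb down a perfect fourth → Bb, giving Bbsus.
Gb-: root Gb down a perfect fourth → Db, giving Db-.

F#- F#sus Bbsus Db-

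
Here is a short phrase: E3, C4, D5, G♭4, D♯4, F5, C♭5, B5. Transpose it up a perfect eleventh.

E3 to A4
C4 to F5
D5 to G6
Gb4 to Cb6
D#4 to G#5
F5 to Bb6
Cb5 to Fb6
B5 to E7

A4 F5 G6 Cb6 G#5 Bb6 Fb6 E7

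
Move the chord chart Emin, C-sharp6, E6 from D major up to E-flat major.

D major up to E-flat major is a minor second; each chord root moves by that interval while the quality stays the same.
Emin: root E up a minor second → F, giving Fmin.
C-sharp6: root C-sharp up a minor second → D, giving D6.
E6: root E up a minor second → F, giving F6.

Fmin D6 F6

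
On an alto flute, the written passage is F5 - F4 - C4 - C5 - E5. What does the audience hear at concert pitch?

Written C4 on the alto flute sounds as G3, a perfect fourth lower; apply that shift to every note.
F5 gives C5
F4 gives C4
C4 gives G3
C5 gives G4
E5 gives B4

C5 C4 G3 G4 B4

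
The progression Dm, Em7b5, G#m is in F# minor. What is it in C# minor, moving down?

F# minor down to C# minor is a perfect fourth; each chord root moves by that interval while the quality stays the same.
Dm: root D down a perfect fourth → A, giving Am.
Em7b5: root E down a perfect fourth → B, giving Bm7b5.
G#m: root G# down a perfect fourth → D#, giving D#m.

Am Bm7b5 D#m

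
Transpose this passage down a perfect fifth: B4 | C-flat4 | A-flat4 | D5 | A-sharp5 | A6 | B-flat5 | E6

B4 becomes E4
Cb4 becomes Fb3
Ab4 becomes Db4
D5 becomes G4
A#5 becomes D#5
A6 becomes D6
Bb5 becomes Eb5
E6 becomes A5

E4 Fb3 Db4 G4 D#5 D6 Eb5 A5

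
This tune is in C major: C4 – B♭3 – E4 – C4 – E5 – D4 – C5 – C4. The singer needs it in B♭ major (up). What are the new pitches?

From C up to B♭ is a minor seventh; apply that to each pitch.
C4 becomes Bb4
Bb3 becomes Ab4
E4 becomes D5
C4 becomes Bb4
E5 becomes D6
D4 becomes C5
C5 becomes Bb5
C4 becomes Bb4

Bb4 Ab4 D5 Bb4 D6 C5 Bb5 Bb4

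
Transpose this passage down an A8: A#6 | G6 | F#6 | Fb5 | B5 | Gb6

An augmented octave down from A#6 gives A5.
An augmented octave down from G6 gives Gb5.
An augmented octave down from F#6 gives F5.
Fb5: an octave down reaches F, and 13 semitones makes it Fbb4.
B5 down an augmented octave is Bb4.
Gb6 down an augmented octave is Gbb5.

A5 Gb5 F5 Fbb4 Bb4 Gbb5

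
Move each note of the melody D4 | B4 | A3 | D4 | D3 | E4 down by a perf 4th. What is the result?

A3 F#4 E3 A3 A2 B3

D4 to A3
B4 to F#4
A3 to E3
D4 to A3
D3 to A2
E4 to B3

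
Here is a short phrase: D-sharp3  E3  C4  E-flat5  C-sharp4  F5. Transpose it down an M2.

D#3 down a major second is C#3.
E3: a second down reaches D, and 2 semitones makes it D3.
C4 down a major second is Bb3.
Eb5: a second down reaches D, and 2 semitones makes it Db5.
C#4: a second down reaches B, and 2 semitones makes it B3.
A major second down from F5 gives Eb5.

C#3 D3 Bb3 Db5 B3 Eb5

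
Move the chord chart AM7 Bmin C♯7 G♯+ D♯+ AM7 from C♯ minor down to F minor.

DbM7 Ebmin F7 C+ G+ DbM7

C♯ minor down to F minor is an augmented fifth; each chord root moves by that interval while the quality stays the same.
AM7: root A down an augmented fifth → Db, giving DbM7.
Bmin: root B down an augmented fifth → Eb, giving Ebmin.
C♯7: root C♯ down an augmented fifth → F, giving F7.
G♯+: root G♯ down an augmented fifth → C, giving C+.
D♯+: root D♯ down an augmented fifth → G, giving G+.
AM7: root A down an augmented fifth → Db, giving DbM7.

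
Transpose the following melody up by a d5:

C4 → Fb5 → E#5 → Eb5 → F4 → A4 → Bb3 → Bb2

Gb4 Cbb6 B5 Bbb5 Cb5 Eb5 Fb4 Fb3

C4 up a diminished fifth is Gb4.
Fb5 up a diminished fifth is Cbb6.
E#5 up a diminished fifth is B5.
Eb5: a fifth up reaches B, and 6 semitones makes it Bbb5.
F4: a fifth up reaches C, and 6 semitones makes it Cb5.
A4 up a diminished fifth is Eb5.
Bb3 up a diminished fifth is Fb4.
Bb2: a fifth up reaches F, and 6 semitones makes it Fb3.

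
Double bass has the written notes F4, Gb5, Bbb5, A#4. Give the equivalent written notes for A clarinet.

Ab3 Bbb4 Dbb5 C#4

First find concert pitch: the double bass sounds a perfect octave below written, so F4 Gb5 Bbb5 A#4 sounds F3 Gb4 Bbb4 A#3.
Then write for A clarinet: it sounds a minor third below written, so the part must be a minor third above concert.
F3 → Ab3
Gb4 → Bbb4
Bbb4 → Dbb5
A#3 → C#4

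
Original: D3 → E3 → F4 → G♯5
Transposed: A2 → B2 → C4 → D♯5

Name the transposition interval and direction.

down a perfect fourth

From D3 to A2 is 4 letter names — a fourth of some quality.
A2 to D3 is 5 semitones, which makes it a perfect fourth; the second version is lower, so the direction is down.
Checking another pair — G#5 → D#5 — gives the same interval.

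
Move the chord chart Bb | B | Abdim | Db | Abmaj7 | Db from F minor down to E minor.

A A# Gdim C Gmaj7 C

F minor down to E minor is a minor second; each chord root moves by that interval while the quality stays the same.
Bb: root Bb down a minor second → A, giving A.
B: root B down a minor second → A#, giving A#.
Abdim: root Ab down a minor second → G, giving Gdim.
Db: root Db down a minor second → C, giving C.
Abmaj7: root Ab down a minor second → G, giving Gmaj7.
Db: root Db down a minor second → C, giving C.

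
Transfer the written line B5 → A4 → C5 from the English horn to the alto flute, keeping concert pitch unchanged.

A5 G4 Bb4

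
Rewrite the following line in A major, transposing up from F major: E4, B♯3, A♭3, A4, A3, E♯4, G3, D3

G#4 D##4 C4 C#5 C#4 G##4 B3 F#3

From F up to A is a major third; apply that to each pitch.
E4 → G#4
B#3 → D##4
Ab3 → C4
A4 → C#5
A3 → C#4
E#4 → G##4
G3 → B3
D3 → F#3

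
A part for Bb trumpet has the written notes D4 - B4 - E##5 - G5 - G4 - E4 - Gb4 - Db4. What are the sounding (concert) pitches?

The Bb trumpet sounds a major second below written, so transpose each written note down a major second.
D4 -> C4
B4 -> A4
E##5 -> D##5
G5 -> F5
G4 -> F4
E4 -> D4
Gb4 -> Fb4
Db4 -> Cb4

C4 A4 D##5 F5 F4 D4 Fb4 Cb4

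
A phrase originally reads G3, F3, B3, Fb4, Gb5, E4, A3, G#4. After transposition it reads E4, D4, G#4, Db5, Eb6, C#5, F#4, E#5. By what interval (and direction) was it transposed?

up a major sixth

From G3 to E4 is 6 letter names — a sixth of some quality.
G3 to E4 is 9 semitones, which makes it a major sixth; the second version is higher, so the direction is up.
Checking another pair — G#4 → E#5 — gives the same interval.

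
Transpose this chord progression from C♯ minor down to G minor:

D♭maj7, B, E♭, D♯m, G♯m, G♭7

Abbmaj7 F Bbb Am Dm Dbb7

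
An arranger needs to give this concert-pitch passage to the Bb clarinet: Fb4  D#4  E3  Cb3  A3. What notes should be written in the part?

The Bb clarinet sounds a major second below written, so the written part must be a major second above concert — transpose each note up.
Fb4 -> Gb4
D#4 -> E#4
E3 -> F#3
Cb3 -> Db3
A3 -> B3

Gb4 E#4 F#3 Db3 B3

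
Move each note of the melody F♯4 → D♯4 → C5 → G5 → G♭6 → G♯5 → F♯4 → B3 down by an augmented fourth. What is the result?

C4 A3 Gb4 Db5 Dbb6 D5 C4 F3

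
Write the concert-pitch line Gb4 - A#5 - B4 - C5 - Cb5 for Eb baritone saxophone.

Eb6 F##7 G#6 A6 Ab6

The Eb baritone saxophone sounds a major thirteenth below written, so the written part must be a major thirteenth above concert — transpose each note up.
Gb4 -> Eb6
A#5 -> F##7
B4 -> G#6
C5 -> A6
Cb5 -> Ab6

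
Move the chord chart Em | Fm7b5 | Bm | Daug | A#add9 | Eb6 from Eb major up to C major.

Eb major up to C major is a major sixth; each chord root moves by that interval while the quality stays the same.
Em: root E up a major sixth → C#, giving C#m.
Fm7b5: root F up a major sixth → D, giving Dm7b5.
Bm: root B up a major sixth → G#, giving G#m.
Daug: root D up a major sixth → B, giving Baug.
A#add9: root A# up a major sixth → F##, giving F##add9.
Eb6: root Eb up a major sixth → C, giving C6.

C#m Dm7b5 G#m Baug F##add9 C6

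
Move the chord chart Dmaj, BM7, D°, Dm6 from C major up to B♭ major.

C major up to B♭ major is a minor seventh; each chord root moves by that interval while the quality stays the same.
Dmaj: root D up a minor seventh → C, giving Cmaj.
BM7: root B up a minor seventh → A, giving AM7.
D°: root D up a minor seventh → C, giving C°.
Dm6: root D up a minor seventh → C, giving Cm6.

Cmaj AM7 C° Cm6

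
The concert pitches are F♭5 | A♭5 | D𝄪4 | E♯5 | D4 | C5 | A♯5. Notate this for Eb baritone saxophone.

Db7 F7 B##5 C##7 B5 A6 F##7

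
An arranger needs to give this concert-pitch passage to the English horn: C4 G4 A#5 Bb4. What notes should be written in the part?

G4 D5 E#6 F5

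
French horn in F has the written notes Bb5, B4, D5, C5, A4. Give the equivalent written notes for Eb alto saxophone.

C6 C#5 E5 D5 B4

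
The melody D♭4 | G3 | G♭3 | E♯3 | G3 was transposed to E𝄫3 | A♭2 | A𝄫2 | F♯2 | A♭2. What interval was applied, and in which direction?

From Db4 to Ebb3 is 7 letter names — a seventh of some quality.
Ebb3 to Db4 is 11 semitones, which makes it a major seventh; the second version is lower, so the direction is down.
Checking another pair — G3 → Ab2 — gives the same interval.

down a major seventh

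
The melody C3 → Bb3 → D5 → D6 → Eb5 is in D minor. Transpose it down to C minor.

D minor to C minor down is a major second, so every note moves down by that interval.
C3 to Bb2
Bb3 to Ab3
D5 to C5
D6 to C6
Eb5 to Db5

Bb2 Ab3 C5 C6 Db5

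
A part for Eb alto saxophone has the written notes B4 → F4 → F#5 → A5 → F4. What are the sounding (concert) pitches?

The Eb alto saxophone sounds a major sixth below written, so transpose each written note down a major sixth.
B4 -> D4
F4 -> Ab3
F#5 -> A4
A5 -> C5
F4 -> Ab3

D4 Ab3 A4 C5 Ab3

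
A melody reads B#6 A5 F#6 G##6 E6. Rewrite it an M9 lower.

B#6: a ninth down reaches A, and 14 semitones makes it A#5.
A5 down a major ninth is G4.
F#6 down a major ninth is E5.
A major ninth down from G##6 gives F##5.
E6 down a major ninth is D5.

A#5 G4 E5 F##5 D5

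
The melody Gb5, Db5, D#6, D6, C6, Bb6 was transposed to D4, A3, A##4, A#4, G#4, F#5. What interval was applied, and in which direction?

down a diminished eleventh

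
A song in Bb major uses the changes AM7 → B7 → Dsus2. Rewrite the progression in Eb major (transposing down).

DM7 E7 Gsus2

Bb major down to Eb major is a perfect fifth; each chord root moves by that interval while the quality stays the same.
AM7: root A down a perfect fifth → D, giving DM7.
B7: root B down a perfect fifth → E, giving E7.
Dsus2: root D down a perfect fifth → G, giving Gsus2.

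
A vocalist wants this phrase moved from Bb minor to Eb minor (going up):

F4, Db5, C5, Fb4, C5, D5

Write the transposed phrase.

Bb4 Gb5 F5 Bbb4 F5 G5

Bb minor to Eb minor up is a perfect fourth, so every note moves up by that interval.
F4 → Bb4
Db5 → Gb5
C5 → F5
Fb4 → Bbb4
C5 → F5
D5 → G5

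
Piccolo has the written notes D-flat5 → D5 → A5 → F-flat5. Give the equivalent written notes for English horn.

Ab6 A6 E7 Cb7

First find concert pitch: the piccolo sounds a perfect octave above written, so D-flat5 D5 A5 F-flat5 sounds Db6 D6 A6 Fb6.
Then write for English horn: it sounds a perfect fifth below written, so the part must be a perfect fifth above concert.
Db6 → Ab6
D6 → A6
A6 → E7
Fb6 → Cb7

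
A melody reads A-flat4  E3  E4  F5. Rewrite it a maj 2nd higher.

Bb4 F#3 F#4 G5

Ab4 up a major second is Bb4.
E3 up a major second is F#3.
E4 up a major second is F#4.
F5 up a major second is G5.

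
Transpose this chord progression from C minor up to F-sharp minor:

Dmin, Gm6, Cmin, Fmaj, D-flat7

G#min C#m6 F#min Bmaj G7

C minor up to F-sharp minor is an augmented fourth; each chord root moves by that interval while the quality stays the same.
Dmin: root D up an augmented fourth → G#, giving G#min.
Gm6: root G up an augmented fourth → C#, giving C#m6.
Cmin: root C up an augmented fourth → F#, giving F#min.
Fmaj: root F up an augmented fourth → B, giving Bmaj.
D-flat7: root D-flat up an augmented fourth → G, giving G7.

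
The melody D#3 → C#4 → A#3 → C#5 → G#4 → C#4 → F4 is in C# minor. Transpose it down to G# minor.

A#2 G#3 E#3 G#4 D#4 G#3 C4

C# minor to G# minor down is a perfect fourth, so every note moves down by that interval.
D#3 to A#2
C#4 to G#3
A#3 to E#3
C#5 to G#4
G#4 to D#4
C#4 to G#3
F4 to C4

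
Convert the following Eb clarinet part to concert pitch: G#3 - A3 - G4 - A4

B3 C4 Bb4 C5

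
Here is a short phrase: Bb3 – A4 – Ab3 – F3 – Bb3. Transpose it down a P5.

Bb3: a fifth down reaches E, and 7 semitones makes it Eb3.
A4 down a perfect fifth is D4.
Ab3 down a perfect fifth is Db3.
A perfect fifth down from F3 gives Bb2.
Bb3 down a perfect fifth is Eb3.

Eb3 D4 Db3 Bb2 Eb3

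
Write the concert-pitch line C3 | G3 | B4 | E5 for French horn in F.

Written C4 sounds as F3 on the French horn in F, so concert pitches are written a perfect fifth up.
C3 becomes G3
G3 becomes D4
B4 becomes F#5
E5 becomes B5

G3 D4 F#5 B5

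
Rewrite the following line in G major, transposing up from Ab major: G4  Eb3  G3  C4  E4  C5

F#5 D4 F#4 B4 D#5 B5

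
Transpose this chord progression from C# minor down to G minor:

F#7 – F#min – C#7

C# minor down to G minor is an augmented fourth; each chord root moves by that interval while the quality stays the same.
F#7: root F# down an augmented fourth → C, giving C7.
F#min: root F# down an augmented fourth → C, giving Cmin.
C#7: root C# down an augmented fourth → G, giving G7.

C7 Cmin G7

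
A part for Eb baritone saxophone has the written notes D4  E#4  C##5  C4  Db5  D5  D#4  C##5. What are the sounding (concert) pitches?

F2 G#2 E#3 Eb2 Fb3 F3 F#2 E#3

The Eb baritone saxophone sounds a major thirteenth below written, so transpose each written note down a major thirteenth.
D4 becomes F2
E#4 becomes G#2
C##5 becomes E#3
C4 becomes Eb2
Db5 becomes Fb3
D5 becomes F3
D#4 becomes F#2
C##5 becomes E#3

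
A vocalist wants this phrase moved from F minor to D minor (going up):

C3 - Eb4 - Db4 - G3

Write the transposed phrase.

A3 C5 Bb4 E4

F minor to D minor up is a major sixth, so every note moves up by that interval.
C3 gives A3
Eb4 gives C5
Db4 gives Bb4
G3 gives E4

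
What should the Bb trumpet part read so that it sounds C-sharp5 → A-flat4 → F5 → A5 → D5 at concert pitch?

D#5 Bb4 G5 B5 E5

The Bb trumpet sounds a major second below written, so the written part must be a major second above concert — transpose each note up.
C#5 to D#5
Ab4 to Bb4
F5 to G5
A5 to B5
D5 to E5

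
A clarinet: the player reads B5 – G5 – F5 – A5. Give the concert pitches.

G#5 E5 D5 F#5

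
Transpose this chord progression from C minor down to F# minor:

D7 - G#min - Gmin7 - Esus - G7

G#7 C##min C#min7 A#sus C#7

C minor down to F# minor is a diminished fifth; each chord root moves by that interval while the quality stays the same.
D7: root D down a diminished fifth → G#, giving G#7.
G#min: root G# down a diminished fifth → C##, giving C##min.
Gmin7: root G down a diminished fifth → C#, giving C#min7.
Esus: root E down a diminished fifth → A#, giving A#sus.
G7: root G down a diminished fifth → C#, giving C#7.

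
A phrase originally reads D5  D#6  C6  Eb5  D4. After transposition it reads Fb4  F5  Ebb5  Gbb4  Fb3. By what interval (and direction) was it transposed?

Take the first pair: D5 → Fb4. D to F spans 6 letter names, so the interval is some kind of sixth.
Fb4 to D5 is 10 semitones, which makes it an augmented sixth; the second version is lower, so the direction is down.
Checking another pair — D4 → Fb3 — gives the same interval.

down an augmented sixth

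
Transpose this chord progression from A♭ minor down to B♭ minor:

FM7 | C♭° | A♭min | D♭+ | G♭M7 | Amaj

GM7 Db° Bbmin Eb+ AbM7 Bmaj

A♭ minor down to B♭ minor is a minor seventh; each chord root moves by that interval while the quality stays the same.
FM7: root F down a minor seventh → G, giving GM7.
C♭°: root C♭ down a minor seventh → Db, giving Db°.
A♭min: root A♭ down a minor seventh → Bb, giving Bbmin.
D♭+: root D♭ down a minor seventh → Eb, giving Eb+.
G♭M7: root G♭ down a minor seventh → Ab, giving AbM7.
Amaj: root A down a minor seventh → B, giving Bmaj.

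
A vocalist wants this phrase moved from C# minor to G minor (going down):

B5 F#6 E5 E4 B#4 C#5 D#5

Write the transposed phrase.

F5 C6 Bb4 Bb3 F#4 G4 A4

C# minor to G minor down is an augmented fourth, so every note moves down by that interval.
B5 gives F5
F#6 gives C6
E5 gives Bb4
E4 gives Bb3
B#4 gives F#4
C#5 gives G4
D#5 gives A4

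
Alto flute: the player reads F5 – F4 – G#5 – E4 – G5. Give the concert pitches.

Written C4 on the alto flute sounds as G3, a perfect fourth lower; apply that shift to every note.
F5 -> C5
F4 -> C4
G#5 -> D#5
E4 -> B3
G5 -> D5

C5 C4 D#5 B3 D5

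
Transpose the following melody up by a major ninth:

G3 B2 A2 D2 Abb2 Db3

G3 → A4
B2 → C#4
A2 → B3
D2 → E3
Abb2 → Bbb3
Db3 → Eb4

A4 C#4 B3 E3 Bbb3 Eb4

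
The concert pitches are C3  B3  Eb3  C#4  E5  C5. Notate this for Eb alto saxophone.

The Eb alto saxophone sounds a major sixth below written, so the written part must be a major sixth above concert — transpose each note up.
C3 → A3
B3 → G#4
Eb3 → C4
C#4 → A#4
E5 → C#6
C5 → A5

A3 G#4 C4 A#4 C#6 A5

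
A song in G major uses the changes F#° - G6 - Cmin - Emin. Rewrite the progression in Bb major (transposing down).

G major down to Bb major is a major sixth; each chord root moves by that interval while the quality stays the same.
F#°: root F# down a major sixth → A, giving A°.
G6: root G down a major sixth → Bb, giving Bb6.
Cmin: root C down a major sixth → Eb, giving Ebmin.
Emin: root E down a major sixth → G, giving Gmin.

A° Bb6 Ebmin Gmin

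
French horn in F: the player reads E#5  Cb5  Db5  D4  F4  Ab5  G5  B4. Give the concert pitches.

A#4 Fb4 Gb4 G3 Bb3 Db5 C5 E4

Written C4 on the French horn in F sounds as F3, a perfect fifth lower; apply that shift to every note.
E#5 gives A#4
Cb5 gives Fb4
Db5 gives Gb4
D4 gives G3
F4 gives Bb3
Ab5 gives Db5
G5 gives C5
B4 gives E4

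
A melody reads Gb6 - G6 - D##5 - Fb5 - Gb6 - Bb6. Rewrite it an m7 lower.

Ab5 A5 E##4 Gb4 Ab5 C6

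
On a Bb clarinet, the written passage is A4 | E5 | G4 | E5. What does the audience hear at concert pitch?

G4 D5 F4 D5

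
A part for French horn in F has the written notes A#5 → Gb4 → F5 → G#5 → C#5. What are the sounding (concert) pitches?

Written C4 on the French horn in F sounds as F3, a perfect fifth lower; apply that shift to every note.
A#5 becomes D#5
Gb4 becomes Cb4
F5 becomes Bb4
G#5 becomes C#5
C#5 becomes F#4

D#5 Cb4 Bb4 C#5 F#4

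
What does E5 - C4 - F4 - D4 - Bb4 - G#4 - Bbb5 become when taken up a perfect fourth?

A5 F4 Bb4 G4 Eb5 C#5 Ebb6

E5 up a perfect fourth is A5.
A perfect fourth up from C4 gives F4.
F4 up a perfect fourth is Bb4.
D4: a fourth up reaches G, and 5 semitones makes it G4.
A perfect fourth up from Bb4 gives Eb5.
G#4 up a perfect fourth is C#5.
A perfect fourth up from Bbb5 gives Ebb6.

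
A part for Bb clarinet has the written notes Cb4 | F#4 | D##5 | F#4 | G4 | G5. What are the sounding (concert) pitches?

Written C4 on the Bb clarinet sounds as Bb3, a major second lower; apply that shift to every note.
Cb4 -> Bbb3
F#4 -> E4
D##5 -> C##5
F#4 -> E4
G4 -> F4
G5 -> F5

Bbb3 E4 C##5 E4 F4 F5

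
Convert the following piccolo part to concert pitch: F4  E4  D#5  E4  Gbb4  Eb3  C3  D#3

F5 E5 D#6 E5 Gbb5 Eb4 C4 D#4

Written C4 on the piccolo sounds as C5, a perfect octave higher; apply that shift to every note.
F4 -> F5
E4 -> E5
D#5 -> D#6
E4 -> E5
Gbb4 -> Gbb5
Eb3 -> Eb4
C3 -> C4
D#3 -> D#4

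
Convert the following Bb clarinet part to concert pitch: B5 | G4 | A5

Written C4 on the Bb clarinet sounds as Bb3, a major second lower; apply that shift to every note.
B5 -> A5
G4 -> F4
A5 -> G5

A5 F4 G5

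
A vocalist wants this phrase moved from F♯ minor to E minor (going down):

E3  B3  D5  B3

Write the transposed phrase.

D3 A3 C5 A3

F♯ minor to E minor down is a major second, so every note moves down by that interval.
E3 → D3
B3 → A3
D5 → C5
B3 → A3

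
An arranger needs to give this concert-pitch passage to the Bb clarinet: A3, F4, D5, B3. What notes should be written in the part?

Written C4 sounds as Bb3 on the Bb clarinet, so concert pitches are written a major second up.
A3 becomes B3
F4 becomes G4
D5 becomes E5
B3 becomes C#4

B3 G4 E5 C#4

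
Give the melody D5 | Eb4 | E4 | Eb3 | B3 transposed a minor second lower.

A minor second down from D5 gives C#5.
A minor second down from Eb4 gives D4.
E4: a second down reaches D, and 1 semitone makes it D#4.
Eb3: a second down reaches D, and 1 semitone makes it D3.
B3 down a minor second is A#3.

C#5 D4 D#4 D3 A#3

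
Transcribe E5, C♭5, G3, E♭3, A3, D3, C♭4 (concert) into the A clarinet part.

The A clarinet sounds a minor third below written, so the written part must be a minor third above concert — transpose each note up.
E5 → G5
Cb5 → Ebb5
G3 → Bb3
Eb3 → Gb3
A3 → C4
D3 → F3
Cb4 → Ebb4

G5 Ebb5 Bb3 Gb3 C4 F3 Ebb4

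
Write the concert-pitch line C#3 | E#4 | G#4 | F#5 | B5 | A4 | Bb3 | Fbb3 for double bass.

C#4 E#5 G#5 F#6 B6 A5 Bb4 Fbb4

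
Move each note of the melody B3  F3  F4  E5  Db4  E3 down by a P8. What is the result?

B2 F2 F3 E4 Db3 E2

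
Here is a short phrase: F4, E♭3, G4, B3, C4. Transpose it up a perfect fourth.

Bb4 Ab3 C5 E4 F4

F4 -> Bb4
Eb3 -> Ab3
G4 -> C5
B3 -> E4
C4 -> F4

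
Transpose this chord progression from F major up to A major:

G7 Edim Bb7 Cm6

F major up to A major is a major third; each chord root moves by that interval while the quality stays the same.
G7: root G up a major third → B, giving B7.
Edim: root E up a major third → G#, giving G#dim.
Bb7: root Bb up a major third → D, giving D7.
Cm6: root C up a major third → E, giving Em6.

B7 G#dim D7 Em6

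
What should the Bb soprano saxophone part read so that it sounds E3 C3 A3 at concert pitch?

The Bb soprano saxophone sounds a major second below written, so the written part must be a major second above concert — transpose each note up.
E3 to F#3
C3 to D3
A3 to B3

F#3 D3 B3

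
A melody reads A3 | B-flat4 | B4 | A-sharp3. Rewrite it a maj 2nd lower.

G3 Ab4 A4 G#3

A3 down a major second is G3.
A major second down from Bb4 gives Ab4.
A major second down from B4 gives A4.
A major second down from A#3 gives G#3.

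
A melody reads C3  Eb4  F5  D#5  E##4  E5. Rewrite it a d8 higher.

Cb4 Ebb5 Fb6 D6 E#5 Eb6

A diminished octave up from C3 gives Cb4.
A diminished octave up from Eb4 gives Ebb5.
F5 up a diminished octave is Fb6.
A diminished octave up from D#5 gives D6.
E##4: an octave up reaches E, and 11 semitones makes it E#5.
E5: an octave up reaches E, and 11 semitones makes it Eb6.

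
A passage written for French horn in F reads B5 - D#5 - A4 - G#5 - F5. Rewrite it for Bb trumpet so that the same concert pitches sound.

First find concert pitch: the French horn in F sounds a perfect fifth below written, so B5 D#5 A4 G#5 F5 sounds E5 G#4 D4 C#5 Bb4.
Then write for Bb trumpet: it sounds a major second below written, so the part must be a major second above concert.
E5 → F#5
G#4 → A#4
D4 → E4
C#5 → D#5
Bb4 → C5

F#5 A#4 E4 D#5 C5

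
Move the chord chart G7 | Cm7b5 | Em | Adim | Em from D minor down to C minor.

D minor down to C minor is a major second; each chord root moves by that interval while the quality stays the same.
G7: root G down a major second → F, giving F7.
Cm7b5: root C down a major second → Bb, giving Bbm7b5.
Em: root E down a major second → D, giving Dm.
Adim: root A down a major second → G, giving Gdim.
Em: root E down a major second → D, giving Dm.

F7 Bbm7b5 Dm Gdim Dm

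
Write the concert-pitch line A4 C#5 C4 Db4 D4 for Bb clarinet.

Written C4 sounds as Bb3 on the Bb clarinet, so concert pitches are written a major second up.
A4 to B4
C#5 to D#5
C4 to D4
Db4 to Eb4
D4 to E4

B4 D#5 D4 Eb4 E4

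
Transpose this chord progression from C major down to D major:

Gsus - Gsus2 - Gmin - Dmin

Asus Asus2 Amin Emin

C major down to D major is a minor seventh; each chord root moves by that interval while the quality stays the same.
Gsus: root G down a minor seventh → A, giving Asus.
Gsus2: root G down a minor seventh → A, giving Asus2.
Gmin: root G down a minor seventh → A, giving Amin.
Dmin: root D down a minor seventh → E, giving Emin.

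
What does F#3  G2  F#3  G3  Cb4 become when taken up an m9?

A minor ninth up from F#3 gives G4.
G2: a ninth up reaches A, and 13 semitones makes it Ab3.
F#3 up a minor ninth is G4.
A minor ninth up from G3 gives Ab4.
Cb4: a ninth up reaches D, and 13 semitones makes it Dbb5.

G4 Ab3 G4 Ab4 Dbb5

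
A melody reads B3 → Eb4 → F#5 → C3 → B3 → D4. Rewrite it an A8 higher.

B3 to B#4
Eb4 to E5
F#5 to F##6
C3 to C#4
B3 to B#4
D4 to D#5

B#4 E5 F##6 C#4 B#4 D#5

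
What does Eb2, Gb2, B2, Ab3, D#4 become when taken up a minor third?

A minor third up from Eb2 gives Gb2.
A minor third up from Gb2 gives Bbb2.
A minor third up from B2 gives D3.
Ab3: a third up reaches C, and 3 semitones makes it Cb4.
D#4: a third up reaches F, and 3 semitones makes it F#4.

Gb2 Bbb2 D3 Cb4 F#4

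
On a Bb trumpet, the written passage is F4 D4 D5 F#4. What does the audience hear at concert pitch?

Written C4 on the Bb trumpet sounds as Bb3, a major second lower; apply that shift to every note.
F4 becomes Eb4
D4 becomes C4
D5 becomes C5
F#4 becomes E4

Eb4 C4 C5 E4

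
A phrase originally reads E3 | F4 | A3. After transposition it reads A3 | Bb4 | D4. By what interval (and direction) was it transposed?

From E3 to A3 is 4 letter names — a fourth of some quality.
E3 to A3 is 5 semitones, which makes it a perfect fourth; the second version is higher, so the direction is up.
Checking another pair — A3 → D4 — gives the same interval.

up a perfect fourth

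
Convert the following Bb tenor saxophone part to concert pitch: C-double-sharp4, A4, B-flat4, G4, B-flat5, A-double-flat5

B#2 G3 Ab3 F3 Ab4 Gbb4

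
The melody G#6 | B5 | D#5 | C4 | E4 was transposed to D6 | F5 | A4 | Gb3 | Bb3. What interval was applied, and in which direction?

Take the first pair: G#6 → D6. G to D spans 4 letter names, so the interval is some kind of fourth.
D6 to G#6 is 6 semitones, which makes it an augmented fourth; the second version is lower, so the direction is down.
Checking another pair — E4 → Bb3 — gives the same interval.

down an augmented fourth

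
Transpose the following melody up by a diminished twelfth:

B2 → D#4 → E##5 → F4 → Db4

B2 -> F4
D#4 -> A5
E##5 -> B#6
F4 -> Cb6
Db4 -> Abb5

F4 A5 B#6 Cb6 Abb5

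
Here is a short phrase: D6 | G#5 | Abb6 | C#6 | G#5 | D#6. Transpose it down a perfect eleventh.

D6 down a perfect eleventh is A4.
G#5 down a perfect eleventh is D#4.
Abb6: an eleventh down reaches E, and 17 semitones makes it Ebb5.
A perfect eleventh down from C#6 gives G#4.
A perfect eleventh down from G#5 gives D#4.
D#6: an eleventh down reaches A, and 17 semitones makes it A#4.

A4 D#4 Ebb5 G#4 D#4 A#4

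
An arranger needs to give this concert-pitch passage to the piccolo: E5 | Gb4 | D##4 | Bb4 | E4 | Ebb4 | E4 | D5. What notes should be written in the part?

Written C4 sounds as C5 on the piccolo, so concert pitches are written a perfect octave down.
E5 → E4
Gb4 → Gb3
D##4 → D##3
Bb4 → Bb3
E4 → E3
Ebb4 → Ebb3
E4 → E3
D5 → D4

E4 Gb3 D##3 Bb3 E3 Ebb3 E3 D4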